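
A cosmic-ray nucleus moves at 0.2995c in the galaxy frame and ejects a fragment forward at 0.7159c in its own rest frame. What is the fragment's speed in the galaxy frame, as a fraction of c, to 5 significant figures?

Compose boost 2: (0.7159 + 0.2995)/(1 + 0.7159×0.2995) = 1.0154/1.214412 = 0.83612

u ≈ 0.83612c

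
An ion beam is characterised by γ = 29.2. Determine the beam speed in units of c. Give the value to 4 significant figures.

β ≈ 0.9994

β = √(1 − 1/γ²) = √(1 − 1/29.2²) = √(0.998827) = 0.9994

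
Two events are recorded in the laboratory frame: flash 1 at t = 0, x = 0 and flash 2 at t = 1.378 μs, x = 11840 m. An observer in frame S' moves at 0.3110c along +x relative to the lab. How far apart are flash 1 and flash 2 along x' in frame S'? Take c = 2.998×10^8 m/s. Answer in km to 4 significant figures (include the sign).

γ = 1/√(1 − 0.3110²) = 1.05218
Δx' = γ(Δx − vΔt) = 1.05218 × (11840 m − 0.3110×(2.998×10^8 m/s)×1.378×10^-6 s)
= 1.05218 × (11711.5 m) = 12.32 km

Δx' ≈ 12.32 km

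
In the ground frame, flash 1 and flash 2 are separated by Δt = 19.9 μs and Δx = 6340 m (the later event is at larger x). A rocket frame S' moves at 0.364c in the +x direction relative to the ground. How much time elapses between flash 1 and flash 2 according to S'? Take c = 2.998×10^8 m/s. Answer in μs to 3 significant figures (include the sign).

Δt' ≈ 13.1 μs

γ = 1/√(1 − 0.364²) = 1.0737
Δt' = γ(Δt − vΔx/c²) = 1.0737 × (19.9 μs − 0.364×6340 m / (2.998×10^8 m/s))
= 1.0737 × (12.202 μs) = 13.1 μs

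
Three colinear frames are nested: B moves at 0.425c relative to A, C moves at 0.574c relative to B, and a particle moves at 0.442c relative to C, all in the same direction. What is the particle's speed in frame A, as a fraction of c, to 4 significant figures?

Compose boost 2: (0.574 + 0.425)/(1 + 0.574×0.425) = 0.9990/1.24395 = 0.803087
Compose boost 3: (0.442 + 0.803087)/(1 + 0.442×0.803087) = 1.24509/1.35496 = 0.9189

u ≈ 0.9189c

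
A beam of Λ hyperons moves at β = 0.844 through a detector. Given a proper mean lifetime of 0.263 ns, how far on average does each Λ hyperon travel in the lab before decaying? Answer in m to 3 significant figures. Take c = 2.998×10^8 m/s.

γ = 1/√(1 − 0.844²) = 1.8645
Dilated lifetime: Δt = γτ₀ = 1.8645 × 0.263 ns = 0.49036 ns
d = vΔt = 0.844c × 0.49036 ns = 2.5303×10^8 m/s × 4.9036×10^-10 s = 0.124 m

d ≈ 0.124 m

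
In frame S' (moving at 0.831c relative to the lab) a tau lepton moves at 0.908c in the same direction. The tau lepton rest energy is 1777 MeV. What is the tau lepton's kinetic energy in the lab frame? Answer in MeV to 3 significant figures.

u_lab = (0.908 + 0.831)/(1 + 0.908×0.831) = 0.991138
γ = 1/√(1 − 0.991138²) = 7.5283
K = (γ − 1)m₀c² = (7.5283 − 1) × 1777 = 6.5283 × 1777 = 11600 MeV

K ≈ 11600 MeV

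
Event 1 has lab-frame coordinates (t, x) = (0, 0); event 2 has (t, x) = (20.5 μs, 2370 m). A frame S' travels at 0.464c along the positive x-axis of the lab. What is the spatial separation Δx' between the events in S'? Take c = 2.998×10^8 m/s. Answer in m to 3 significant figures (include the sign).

Δx' ≈ -544 m

γ = 1/√(1 − 0.464²) = 1.1289
Δx' = γ(Δx − vΔt) = 1.1289 × (2370 m − 0.464×(2.998×10^8 m/s)×20.5×10^-6 s)
= 1.1289 × (-481.70 m) = -544 m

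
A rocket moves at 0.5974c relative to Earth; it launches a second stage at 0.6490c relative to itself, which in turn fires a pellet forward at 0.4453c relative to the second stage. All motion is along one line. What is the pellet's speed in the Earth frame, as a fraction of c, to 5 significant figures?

u ≈ 0.95965c

Compose boost 2: (0.6490 + 0.5974)/(1 + 0.6490×0.5974) = 1.2464/1.387713 = 0.8981687
Compose boost 3: (0.4453 + 0.8981687)/(1 + 0.4453×0.8981687) = 1.343469/1.399955 = 0.95965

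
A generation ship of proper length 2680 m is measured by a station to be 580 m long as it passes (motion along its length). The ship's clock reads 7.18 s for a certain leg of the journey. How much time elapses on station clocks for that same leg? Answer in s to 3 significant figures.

Length contraction ⇒ γ = L₀/L = 2680/580 = 4.6207
Time dilation: Δt = γτ₀ = 4.6207 × 7.18 s = 33.2 s

Δt ≈ 33.2 s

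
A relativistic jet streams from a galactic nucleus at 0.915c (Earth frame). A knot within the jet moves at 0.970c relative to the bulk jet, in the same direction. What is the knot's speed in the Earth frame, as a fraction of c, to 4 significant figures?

Relativistic velocity addition: u = (u' + v)/(1 + u'v/c²)
= (0.970 + 0.915)/(1 + 0.970×0.915) = 1.885/1.88755 = 0.9986

u ≈ 0.9986c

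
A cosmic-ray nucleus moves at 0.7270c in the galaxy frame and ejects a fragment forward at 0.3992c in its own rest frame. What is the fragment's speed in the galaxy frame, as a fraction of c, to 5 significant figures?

Compose boost 2: (0.3992 + 0.7270)/(1 + 0.3992×0.7270) = 1.1262/1.290218 = 0.87288

u ≈ 0.87288c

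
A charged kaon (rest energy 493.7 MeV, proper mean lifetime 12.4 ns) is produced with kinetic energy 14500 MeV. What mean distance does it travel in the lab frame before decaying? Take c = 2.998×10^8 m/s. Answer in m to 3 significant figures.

d ≈ 113 m

γ = 1 + K/(m₀c²) = 1 + 14500/493.7 = 30.370
β = √(1 − 1/γ²) = 0.99946
Dilated lifetime: γτ₀ = 30.370 × 12.4 ns = 376.59 ns
d = βc·γτ₀ = 0.99946 × (2.998×10^8 m/s) × 3.7659×10^-7 s = 113 m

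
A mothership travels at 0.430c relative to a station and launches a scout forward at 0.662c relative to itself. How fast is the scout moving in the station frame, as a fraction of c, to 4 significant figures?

Compose boost 2: (0.662 + 0.430)/(1 + 0.662×0.430) = 1.092/1.28466 = 0.8500

u ≈ 0.8500c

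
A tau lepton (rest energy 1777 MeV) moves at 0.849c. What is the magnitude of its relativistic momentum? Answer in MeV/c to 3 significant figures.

p ≈ 2860 MeV/c

γ = 1/√(1 − 0.849²) = 1.8925
p = γβm₀c = 1.8925 × 0.849 × 1777 MeV/c = 2860 MeV/c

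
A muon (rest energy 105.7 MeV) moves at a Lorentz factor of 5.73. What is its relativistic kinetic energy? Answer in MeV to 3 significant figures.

K ≈ 500 MeV

γ = 5.73 (given)
K = (γ − 1)m₀c² = (5.73 − 1) × 105.7 MeV = 4.7300 × 105.7 MeV = 500 MeV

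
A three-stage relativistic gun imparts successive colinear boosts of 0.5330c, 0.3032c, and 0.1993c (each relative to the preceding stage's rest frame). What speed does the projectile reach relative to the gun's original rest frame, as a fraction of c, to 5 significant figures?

u ≈ 0.80384c

Compose boost 2: (0.3032 + 0.5330)/(1 + 0.3032×0.5330) = 0.83620/1.161606 = 0.7198657
Compose boost 3: (0.1993 + 0.7198657)/(1 + 0.1993×0.7198657) = 0.9191657/1.143469 = 0.80384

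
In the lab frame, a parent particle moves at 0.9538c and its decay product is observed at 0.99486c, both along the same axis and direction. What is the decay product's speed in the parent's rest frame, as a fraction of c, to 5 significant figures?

Inverse velocity addition: u' = (u − v)/(1 − uv/c²)
= (0.99486 − 0.9538)/(1 − 0.99486×0.9538) = 0.041060/0.05110253 = 0.80348

u' ≈ 0.80348c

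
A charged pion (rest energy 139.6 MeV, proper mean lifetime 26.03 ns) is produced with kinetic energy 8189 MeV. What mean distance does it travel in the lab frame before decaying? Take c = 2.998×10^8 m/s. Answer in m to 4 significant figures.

d ≈ 465.5 m

γ = 1 + K/(m₀c²) = 1 + 8189/139.6 = 59.6605
β = √(1 − 1/γ²) = 0.999860
Dilated lifetime: γτ₀ = 59.6605 × 26.03 ns = 1552.96 ns
d = βc·γτ₀ = 0.999860 × (2.998×10^8 m/s) × 1.55296×10^-6 s = 465.5 m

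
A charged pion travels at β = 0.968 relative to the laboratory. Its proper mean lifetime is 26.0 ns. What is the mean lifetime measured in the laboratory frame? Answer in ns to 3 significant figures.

Δt ≈ 104 ns

γ = 1/√(1 − 0.968²) = 3.9849
Time dilation: Δt = γτ₀ = 3.9849 × 26.0 ns = 104 ns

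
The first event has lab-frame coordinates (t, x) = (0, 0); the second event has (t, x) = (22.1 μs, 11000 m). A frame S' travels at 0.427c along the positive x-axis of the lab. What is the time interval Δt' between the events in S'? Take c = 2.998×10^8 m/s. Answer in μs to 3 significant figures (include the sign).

γ = 1/√(1 − 0.427²) = 1.1059
Δt' = γ(Δt − vΔx/c²) = 1.1059 × (22.1 μs − 0.427×11000 m / (2.998×10^8 m/s))
= 1.1059 × (6.4329 μs) = 7.11 μs

Δt' ≈ 7.11 μs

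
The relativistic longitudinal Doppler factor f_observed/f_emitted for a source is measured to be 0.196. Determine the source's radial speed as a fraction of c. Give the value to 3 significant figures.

β ≈ 0.926

f_obs/f_src = √((1−β)/(1+β)) = 0.196  ⇒  (1−β)/(1+β) = 0.038416
β = |1 − D²|/(1 + D²) = |1 − 0.038416|/(1 + 0.038416) = 0.926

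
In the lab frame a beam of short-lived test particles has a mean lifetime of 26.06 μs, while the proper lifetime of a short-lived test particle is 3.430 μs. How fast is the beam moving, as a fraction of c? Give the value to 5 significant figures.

γ = Δt/τ₀ = 26.06/3.430 = 7.597668
β = √(1 − 1/γ²) = √(1 − 1/7.597668²) = 0.99130

β ≈ 0.99130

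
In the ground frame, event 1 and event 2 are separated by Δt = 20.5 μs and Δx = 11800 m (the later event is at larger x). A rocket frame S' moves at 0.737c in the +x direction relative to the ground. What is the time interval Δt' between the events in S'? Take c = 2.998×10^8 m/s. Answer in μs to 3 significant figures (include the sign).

γ = 1/√(1 − 0.737²) = 1.4795
Δt' = γ(Δt − vΔx/c²) = 1.4795 × (20.5 μs − 0.737×11800 m / (2.998×10^8 m/s))
= 1.4795 × (-8.5080 μs) = -12.6 μs

Δt' ≈ -12.6 μs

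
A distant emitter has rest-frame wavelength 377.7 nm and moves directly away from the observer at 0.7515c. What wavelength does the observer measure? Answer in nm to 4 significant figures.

Relativistic Doppler: λ_obs = λ_src √((1+β)/(1−β))
= 377.7 × √(1.75150/0.248500) = 377.7 × 2.65486 = 1003 nm

λ_obs ≈ 1003 nm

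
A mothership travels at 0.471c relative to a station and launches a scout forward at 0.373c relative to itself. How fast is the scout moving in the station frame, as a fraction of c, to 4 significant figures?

u ≈ 0.7179c

Compose boost 2: (0.373 + 0.471)/(1 + 0.373×0.471) = 0.8440/1.17568 = 0.7179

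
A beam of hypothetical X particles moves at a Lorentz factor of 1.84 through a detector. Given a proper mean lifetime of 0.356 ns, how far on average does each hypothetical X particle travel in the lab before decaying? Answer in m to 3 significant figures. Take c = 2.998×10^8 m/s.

d ≈ 0.165 m

β = √(1 − 1/γ²) = √(1 − 1/1.84²) = 0.83942
Dilated lifetime: Δt = γτ₀ = 1.84 × 0.356 ns = 0.65504 ns
d = vΔt = 0.83942c × 0.65504 ns = 2.5166×10^8 m/s × 6.5504×10^-10 s = 0.165 m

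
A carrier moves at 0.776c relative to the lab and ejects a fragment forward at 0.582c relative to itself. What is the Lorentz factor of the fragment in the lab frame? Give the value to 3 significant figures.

γ ≈ 2.83

u_lab = (0.582 + 0.776)/(1 + 0.582×0.776) = 1.358/1.45163 = 0.935499
γ = 1/√(1 − 0.935499²) = 2.83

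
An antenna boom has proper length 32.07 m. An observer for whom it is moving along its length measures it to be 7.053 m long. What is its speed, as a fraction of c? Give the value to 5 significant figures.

γ = L₀/L = 32.07/7.053 = 4.547001
β = √(1 − 1/γ²) = 0.97552

β ≈ 0.97552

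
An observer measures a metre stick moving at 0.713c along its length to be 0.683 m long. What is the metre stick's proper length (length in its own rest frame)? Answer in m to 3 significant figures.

γ = 1/√(1 − 0.713²) = 1.4262
L₀ = γL = 1.4262 × 0.683 = 0.974 m

L₀ ≈ 0.974 m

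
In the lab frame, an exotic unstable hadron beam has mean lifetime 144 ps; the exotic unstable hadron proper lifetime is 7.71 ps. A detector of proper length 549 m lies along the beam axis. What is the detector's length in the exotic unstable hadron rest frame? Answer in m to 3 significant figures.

Time dilation ⇒ γ = Δt/τ₀ = 144/7.71 = 18.677
Length contraction: L = L₀/γ = 549/18.677 = 29.4 m

L ≈ 29.4 m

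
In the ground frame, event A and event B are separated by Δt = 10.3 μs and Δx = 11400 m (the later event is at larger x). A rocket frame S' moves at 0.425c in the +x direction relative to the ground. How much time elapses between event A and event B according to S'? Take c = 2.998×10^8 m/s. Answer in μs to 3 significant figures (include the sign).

γ = 1/√(1 − 0.425²) = 1.1047
Δt' = γ(Δt − vΔx/c²) = 1.1047 × (10.3 μs − 0.425×11400 m / (2.998×10^8 m/s))
= 1.1047 × (-5.8608 μs) = -6.47 μs

Δt' ≈ -6.47 μs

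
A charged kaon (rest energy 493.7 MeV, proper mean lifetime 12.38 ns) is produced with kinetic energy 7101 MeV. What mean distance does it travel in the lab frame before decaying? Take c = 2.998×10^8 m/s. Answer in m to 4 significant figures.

γ = 1 + K/(m₀c²) = 1 + 7101/493.7 = 15.3832
β = √(1 − 1/γ²) = 0.997885
Dilated lifetime: γτ₀ = 15.3832 × 12.38 ns = 190.444 ns
d = βc·γτ₀ = 0.997885 × (2.998×10^8 m/s) × 1.90444×10^-7 s = 56.97 m

d ≈ 56.97 m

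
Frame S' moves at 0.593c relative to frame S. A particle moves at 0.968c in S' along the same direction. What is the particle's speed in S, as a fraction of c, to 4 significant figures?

Relativistic velocity addition: u = (u' + v)/(1 + u'v/c²)
= (0.968 + 0.593)/(1 + 0.968×0.593) = 1.561/1.57402 = 0.9917

u ≈ 0.9917c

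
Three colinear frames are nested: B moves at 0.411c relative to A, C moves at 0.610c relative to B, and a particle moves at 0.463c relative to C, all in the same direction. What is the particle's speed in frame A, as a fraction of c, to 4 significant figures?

u ≈ 0.9284c

Compose boost 2: (0.610 + 0.411)/(1 + 0.610×0.411) = 1.021/1.25071 = 0.816336
Compose boost 3: (0.463 + 0.816336)/(1 + 0.463×0.816336) = 1.27934/1.37796 = 0.9284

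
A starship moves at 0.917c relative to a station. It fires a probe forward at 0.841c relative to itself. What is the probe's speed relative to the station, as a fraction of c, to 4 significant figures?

u ≈ 0.9925c

Relativistic velocity addition: u = (u' + v)/(1 + u'v/c²)
= (0.841 + 0.917)/(1 + 0.841×0.917) = 1.758/1.77120 = 0.9925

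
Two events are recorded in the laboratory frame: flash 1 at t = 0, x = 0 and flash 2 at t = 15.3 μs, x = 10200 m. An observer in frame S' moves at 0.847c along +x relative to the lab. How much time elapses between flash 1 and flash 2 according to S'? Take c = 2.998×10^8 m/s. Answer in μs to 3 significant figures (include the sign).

γ = 1/√(1 − 0.847²) = 1.8811
Δt' = γ(Δt − vΔx/c²) = 1.8811 × (15.3 μs − 0.847×10200 m / (2.998×10^8 m/s))
= 1.8811 × (-13.517 μs) = -25.4 μs

Δt' ≈ -25.4 μs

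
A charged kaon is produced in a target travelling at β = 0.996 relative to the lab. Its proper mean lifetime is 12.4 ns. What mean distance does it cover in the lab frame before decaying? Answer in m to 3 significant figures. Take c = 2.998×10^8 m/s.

d ≈ 41.4 m

γ = 1/√(1 − 0.996²) = 11.192
Dilated lifetime: Δt = γτ₀ = 11.192 × 12.4 ns = 138.78 ns
d = vΔt = 0.996c × 138.78 ns = 2.9860×10^8 m/s × 1.3878×10^-7 s = 41.4 m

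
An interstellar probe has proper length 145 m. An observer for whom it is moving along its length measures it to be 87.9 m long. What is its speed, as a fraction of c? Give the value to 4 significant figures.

β ≈ 0.7953

γ = L₀/L = 145/87.9 = 1.64960
β = √(1 − 1/γ²) = 0.7953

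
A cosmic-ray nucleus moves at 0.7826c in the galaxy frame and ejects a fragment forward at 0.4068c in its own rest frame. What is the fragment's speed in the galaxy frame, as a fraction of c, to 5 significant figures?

Compose boost 2: (0.4068 + 0.7826)/(1 + 0.4068×0.7826) = 1.1894/1.318362 = 0.90218

u ≈ 0.90218c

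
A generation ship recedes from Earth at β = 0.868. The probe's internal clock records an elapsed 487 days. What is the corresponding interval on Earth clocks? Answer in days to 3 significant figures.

γ = 1/√(1 − 0.868²) = 2.0138
Time dilation: Δt = γτ₀ = 2.0138 × 487 days = 981 days

Δt ≈ 981 days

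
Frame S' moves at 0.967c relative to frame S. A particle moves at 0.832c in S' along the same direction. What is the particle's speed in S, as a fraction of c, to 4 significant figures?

u ≈ 0.9969c

Relativistic velocity addition: u = (u' + v)/(1 + u'v/c²)
= (0.832 + 0.967)/(1 + 0.832×0.967) = 1.799/1.80454 = 0.9969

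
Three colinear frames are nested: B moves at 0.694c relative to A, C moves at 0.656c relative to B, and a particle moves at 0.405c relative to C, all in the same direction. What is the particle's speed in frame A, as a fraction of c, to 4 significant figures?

u ≈ 0.9687c

Compose boost 2: (0.656 + 0.694)/(1 + 0.656×0.694) = 1.350/1.45526 = 0.927667
Compose boost 3: (0.405 + 0.927667)/(1 + 0.405×0.927667) = 1.33267/1.37571 = 0.9687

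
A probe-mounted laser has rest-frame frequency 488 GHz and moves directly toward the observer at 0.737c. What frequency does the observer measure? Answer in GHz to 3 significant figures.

f_obs ≈ 1250 GHz

Relativistic Doppler: f_obs = f_src √((1+β)/(1−β))
= 488 × √(1.7370/0.26300) = 488 × 2.5699 = 1250 GHz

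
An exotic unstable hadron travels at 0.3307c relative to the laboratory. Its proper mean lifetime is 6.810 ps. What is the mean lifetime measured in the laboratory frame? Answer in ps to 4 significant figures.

γ = 1/√(1 − 0.3307²) = 1.05962
Time dilation: Δt = γτ₀ = 1.05962 × 6.810 ps = 7.216 ps

Δt ≈ 7.216 ps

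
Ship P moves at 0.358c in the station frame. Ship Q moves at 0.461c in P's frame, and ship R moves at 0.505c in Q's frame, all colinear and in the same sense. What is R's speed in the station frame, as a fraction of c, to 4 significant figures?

Compose boost 2: (0.461 + 0.358)/(1 + 0.461×0.358) = 0.8190/1.16504 = 0.702981
Compose boost 3: (0.505 + 0.702981)/(1 + 0.505×0.702981) = 1.20798/1.35501 = 0.8915

u ≈ 0.8915c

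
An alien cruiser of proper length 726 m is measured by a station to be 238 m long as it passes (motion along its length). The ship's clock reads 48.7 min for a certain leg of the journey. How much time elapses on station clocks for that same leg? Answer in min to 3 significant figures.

Δt ≈ 149 min

Length contraction ⇒ γ = L₀/L = 726/238 = 3.0504
Time dilation: Δt = γτ₀ = 3.0504 × 48.7 min = 149 min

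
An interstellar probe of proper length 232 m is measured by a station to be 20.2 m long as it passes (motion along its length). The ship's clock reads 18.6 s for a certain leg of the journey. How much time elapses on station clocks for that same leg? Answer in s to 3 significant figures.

Δt ≈ 214 s

Length contraction ⇒ γ = L₀/L = 232/20.2 = 11.485
Time dilation: Δt = γτ₀ = 11.485 × 18.6 s = 214 s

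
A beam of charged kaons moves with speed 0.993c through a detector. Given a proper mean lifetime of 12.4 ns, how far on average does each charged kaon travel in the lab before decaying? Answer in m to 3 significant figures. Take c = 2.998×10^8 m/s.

d ≈ 31.3 m

γ = 1/√(1 − 0.993²) = 8.4664
Dilated lifetime: Δt = γτ₀ = 8.4664 × 12.4 ns = 104.98 ns
d = vΔt = 0.993c × 104.98 ns = 2.9770×10^8 m/s × 1.0498×10^-7 s = 31.3 m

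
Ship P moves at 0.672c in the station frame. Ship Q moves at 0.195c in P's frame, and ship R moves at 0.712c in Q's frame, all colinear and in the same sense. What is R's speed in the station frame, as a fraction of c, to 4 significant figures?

u ≈ 0.9565c

Compose boost 2: (0.195 + 0.672)/(1 + 0.195×0.672) = 0.8670/1.13104 = 0.766551
Compose boost 3: (0.712 + 0.766551)/(1 + 0.712×0.766551) = 1.47855/1.54578 = 0.9565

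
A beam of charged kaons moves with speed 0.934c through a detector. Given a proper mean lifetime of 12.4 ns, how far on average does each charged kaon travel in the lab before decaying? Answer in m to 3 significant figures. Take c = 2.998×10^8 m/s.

γ = 1/√(1 − 0.934²) = 2.7990
Dilated lifetime: Δt = γτ₀ = 2.7990 × 12.4 ns = 34.707 ns
d = vΔt = 0.934c × 34.707 ns = 2.8001×10^8 m/s × 3.4707×10^-8 s = 9.72 m

d ≈ 9.72 m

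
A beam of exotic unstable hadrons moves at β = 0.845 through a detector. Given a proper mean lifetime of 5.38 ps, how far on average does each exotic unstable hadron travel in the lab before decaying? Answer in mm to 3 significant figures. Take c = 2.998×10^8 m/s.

γ = 1/√(1 − 0.845²) = 1.8700
Dilated lifetime: Δt = γτ₀ = 1.8700 × 5.38 ps = 10.060 ps
d = vΔt = 0.845c × 10.060 ps = 2.5333×10^8 m/s × 1.0060×10^-11 s = 2.55 mm

d ≈ 2.55 mm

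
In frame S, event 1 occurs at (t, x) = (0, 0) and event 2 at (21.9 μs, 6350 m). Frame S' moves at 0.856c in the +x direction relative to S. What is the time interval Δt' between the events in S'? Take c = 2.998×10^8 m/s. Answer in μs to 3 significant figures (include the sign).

γ = 1/√(1 − 0.856²) = 1.9343
Δt' = γ(Δt − vΔx/c²) = 1.9343 × (21.9 μs − 0.856×6350 m / (2.998×10^8 m/s))
= 1.9343 × (3.7692 μs) = 7.29 μs

Δt' ≈ 7.29 μs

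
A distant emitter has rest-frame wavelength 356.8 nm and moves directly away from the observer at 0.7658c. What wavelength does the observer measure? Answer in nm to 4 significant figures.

λ_obs ≈ 979.7 nm

Relativistic Doppler: λ_obs = λ_src √((1+β)/(1−β))
= 356.8 × √(1.76580/0.234200) = 356.8 × 2.74585 = 979.7 nm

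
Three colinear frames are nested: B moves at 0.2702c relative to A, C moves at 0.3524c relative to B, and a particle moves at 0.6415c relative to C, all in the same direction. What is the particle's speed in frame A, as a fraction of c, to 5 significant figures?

Compose boost 2: (0.3524 + 0.2702)/(1 + 0.3524×0.2702) = 0.62260/1.095218 = 0.5684711
Compose boost 3: (0.6415 + 0.5684711)/(1 + 0.6415×0.5684711) = 1.209971/1.364674 = 0.88664

u ≈ 0.88664c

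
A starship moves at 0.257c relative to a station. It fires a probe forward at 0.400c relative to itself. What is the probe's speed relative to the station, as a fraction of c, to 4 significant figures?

Relativistic velocity addition: u = (u' + v)/(1 + u'v/c²)
= (0.400 + 0.257)/(1 + 0.400×0.257) = 0.6570/1.10280 = 0.5958

u ≈ 0.5958c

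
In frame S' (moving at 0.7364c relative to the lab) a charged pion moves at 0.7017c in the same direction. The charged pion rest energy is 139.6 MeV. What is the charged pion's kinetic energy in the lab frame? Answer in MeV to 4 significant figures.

K ≈ 299.7 MeV

u_lab = (0.7017 + 0.7364)/(1 + 0.7017×0.7364) = 0.9481570
γ = 1/√(1 − 0.9481570²) = 3.14661
K = (γ − 1)m₀c² = (3.14661 − 1) × 139.6 = 2.14661 × 139.6 = 299.7 MeV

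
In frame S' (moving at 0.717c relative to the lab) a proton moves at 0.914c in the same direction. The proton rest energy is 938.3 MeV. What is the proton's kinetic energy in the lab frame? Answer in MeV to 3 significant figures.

u_lab = (0.914 + 0.717)/(1 + 0.914×0.717) = 0.985297
γ = 1/√(1 − 0.985297²) = 5.8531
K = (γ − 1)m₀c² = (5.8531 − 1) × 938.3 = 4.8531 × 938.3 = 4550 MeV

K ≈ 4550 MeV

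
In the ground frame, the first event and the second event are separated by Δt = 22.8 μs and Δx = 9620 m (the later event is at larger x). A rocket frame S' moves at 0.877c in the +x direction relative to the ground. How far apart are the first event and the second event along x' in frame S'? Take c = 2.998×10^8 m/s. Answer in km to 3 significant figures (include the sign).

Δx' ≈ 7.55 km

γ = 1/√(1 − 0.877²) = 2.0812
Δx' = γ(Δx − vΔt) = 2.0812 × (9620 m − 0.877×(2.998×10^8 m/s)×22.8×10^-6 s)
= 2.0812 × (3625.3 m) = 7.55 km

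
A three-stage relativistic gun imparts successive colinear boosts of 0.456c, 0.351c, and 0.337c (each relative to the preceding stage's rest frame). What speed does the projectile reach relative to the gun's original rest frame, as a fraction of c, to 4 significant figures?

u ≈ 0.8365c

Compose boost 2: (0.351 + 0.456)/(1 + 0.351×0.456) = 0.8070/1.16006 = 0.695656
Compose boost 3: (0.337 + 0.695656)/(1 + 0.337×0.695656) = 1.03266/1.23444 = 0.8365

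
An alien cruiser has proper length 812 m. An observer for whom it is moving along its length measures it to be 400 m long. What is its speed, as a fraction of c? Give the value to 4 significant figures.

γ = L₀/L = 812/400 = 2.03000
β = √(1 − 1/γ²) = 0.8702

β ≈ 0.8702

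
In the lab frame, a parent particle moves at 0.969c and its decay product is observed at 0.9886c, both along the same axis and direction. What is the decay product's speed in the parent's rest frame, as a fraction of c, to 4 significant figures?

Inverse velocity addition: u' = (u − v)/(1 − uv/c²)
= (0.9886 − 0.969)/(1 − 0.9886×0.969) = 0.01960/0.0420466 = 0.4661

u' ≈ 0.4661c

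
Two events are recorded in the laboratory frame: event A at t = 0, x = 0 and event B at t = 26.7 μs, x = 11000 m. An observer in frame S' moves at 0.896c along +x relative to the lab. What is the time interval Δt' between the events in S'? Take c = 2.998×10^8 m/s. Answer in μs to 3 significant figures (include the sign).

γ = 1/√(1 − 0.896²) = 2.2520
Δt' = γ(Δt − vΔx/c²) = 2.2520 × (26.7 μs − 0.896×11000 m / (2.998×10^8 m/s))
= 2.2520 × (-6.1753 μs) = -13.9 μs

Δt' ≈ -13.9 μs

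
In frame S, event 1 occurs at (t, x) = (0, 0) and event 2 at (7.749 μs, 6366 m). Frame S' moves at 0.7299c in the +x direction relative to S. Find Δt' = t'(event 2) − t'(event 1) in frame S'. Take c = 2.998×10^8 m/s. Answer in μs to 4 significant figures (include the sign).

γ = 1/√(1 − 0.7299²) = 1.46294
Δt' = γ(Δt − vΔx/c²) = 1.46294 × (7.749 μs − 0.7299×6366 m / (2.998×10^8 m/s))
= 1.46294 × (-7.74981 μs) = -11.34 μs

Δt' ≈ -11.34 μs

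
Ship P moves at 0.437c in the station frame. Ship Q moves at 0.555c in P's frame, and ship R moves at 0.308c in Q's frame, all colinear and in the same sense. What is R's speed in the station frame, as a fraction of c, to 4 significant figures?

u ≈ 0.8880c

Compose boost 2: (0.555 + 0.437)/(1 + 0.555×0.437) = 0.9920/1.24253 = 0.798368
Compose boost 3: (0.308 + 0.798368)/(1 + 0.308×0.798368) = 1.10637/1.24590 = 0.8880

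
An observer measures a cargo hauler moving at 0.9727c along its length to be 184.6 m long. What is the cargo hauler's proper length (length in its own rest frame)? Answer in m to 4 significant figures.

L₀ ≈ 795.5 m

γ = 1/√(1 − 0.9727²) = 4.30912
L₀ = γL = 4.30912 × 184.6 = 795.5 m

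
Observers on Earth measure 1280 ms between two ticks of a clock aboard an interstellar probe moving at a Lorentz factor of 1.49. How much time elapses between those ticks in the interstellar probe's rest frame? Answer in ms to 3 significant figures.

τ₀ ≈ 859 ms

γ = 1.49 (given)
Proper time: τ₀ = Δt/γ = 1280/1.49 = 859 ms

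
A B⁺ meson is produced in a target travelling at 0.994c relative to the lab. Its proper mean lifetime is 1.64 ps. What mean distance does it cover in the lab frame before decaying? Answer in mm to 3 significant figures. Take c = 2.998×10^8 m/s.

γ = 1/√(1 − 0.994²) = 9.1424
Dilated lifetime: Δt = γτ₀ = 9.1424 × 1.64 ps = 14.994 ps
d = vΔt = 0.994c × 14.994 ps = 2.9800×10^8 m/s × 1.4994×10^-11 s = 4.47 mm

d ≈ 4.47 mm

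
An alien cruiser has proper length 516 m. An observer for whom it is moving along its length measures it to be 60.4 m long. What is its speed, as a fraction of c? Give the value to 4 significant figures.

γ = L₀/L = 516/60.4 = 8.54305
β = √(1 − 1/γ²) = 0.9931

β ≈ 0.9931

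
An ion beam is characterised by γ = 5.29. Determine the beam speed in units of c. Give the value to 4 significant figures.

β ≈ 0.9820

β = √(1 − 1/γ²) = √(1 − 1/5.29²) = √(0.964265) = 0.9820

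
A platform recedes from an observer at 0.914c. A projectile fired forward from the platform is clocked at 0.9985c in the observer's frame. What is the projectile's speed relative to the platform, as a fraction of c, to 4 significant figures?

Inverse velocity addition: u' = (u − v)/(1 − uv/c²)
= (0.9985 − 0.914)/(1 − 0.9985×0.914) = 0.08450/0.0873710 = 0.9671

u' ≈ 0.9671c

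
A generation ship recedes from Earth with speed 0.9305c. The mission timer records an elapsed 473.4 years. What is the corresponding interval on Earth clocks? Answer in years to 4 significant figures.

γ = 1/√(1 − 0.9305²) = 2.73006
Time dilation: Δt = γτ₀ = 2.73006 × 473.4 years = 1292 years

Δt ≈ 1292 years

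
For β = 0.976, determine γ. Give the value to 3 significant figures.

γ ≈ 4.59

γ = 1/√(1 − β²) = 1/√(1 − 0.976²) = 1/√(0.047424) = 4.59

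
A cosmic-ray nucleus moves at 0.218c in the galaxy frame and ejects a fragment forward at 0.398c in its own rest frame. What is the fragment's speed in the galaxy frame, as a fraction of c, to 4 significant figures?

Compose boost 2: (0.398 + 0.218)/(1 + 0.398×0.218) = 0.6160/1.08676 = 0.5668

u ≈ 0.5668c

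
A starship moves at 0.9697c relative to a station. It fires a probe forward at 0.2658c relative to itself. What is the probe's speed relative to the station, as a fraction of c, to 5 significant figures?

Relativistic velocity addition: u = (u' + v)/(1 + u'v/c²)
= (0.2658 + 0.9697)/(1 + 0.2658×0.9697) = 1.2355/1.257746 = 0.98231

u ≈ 0.98231c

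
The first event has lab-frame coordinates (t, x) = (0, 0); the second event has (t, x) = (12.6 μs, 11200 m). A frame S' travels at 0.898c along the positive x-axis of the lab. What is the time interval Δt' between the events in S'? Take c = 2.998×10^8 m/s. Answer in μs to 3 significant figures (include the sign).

Δt' ≈ -47.6 μs

γ = 1/√(1 − 0.898²) = 2.2728
Δt' = γ(Δt − vΔx/c²) = 2.2728 × (12.6 μs − 0.898×11200 m / (2.998×10^8 m/s))
= 2.2728 × (-20.948 μs) = -47.6 μs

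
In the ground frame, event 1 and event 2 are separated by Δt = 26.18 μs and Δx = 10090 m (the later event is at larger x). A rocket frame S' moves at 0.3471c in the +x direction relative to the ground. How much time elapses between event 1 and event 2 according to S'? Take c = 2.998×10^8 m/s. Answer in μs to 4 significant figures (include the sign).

γ = 1/√(1 − 0.3471²) = 1.06629
Δt' = γ(Δt − vΔx/c²) = 1.06629 × (26.18 μs − 0.3471×10090 m / (2.998×10^8 m/s))
= 1.06629 × (14.4981 μs) = 15.46 μs

Δt' ≈ 15.46 μs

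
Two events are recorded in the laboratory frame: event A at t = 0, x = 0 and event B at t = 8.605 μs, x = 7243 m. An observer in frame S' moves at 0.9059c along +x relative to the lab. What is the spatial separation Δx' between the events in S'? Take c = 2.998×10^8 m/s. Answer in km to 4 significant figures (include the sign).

Δx' ≈ 11.58 km

γ = 1/√(1 − 0.9059²) = 2.36132
Δx' = γ(Δx − vΔt) = 2.36132 × (7243 m − 0.9059×(2.998×10^8 m/s)×8.605×10^-6 s)
= 2.36132 × (4905.98 m) = 11.58 km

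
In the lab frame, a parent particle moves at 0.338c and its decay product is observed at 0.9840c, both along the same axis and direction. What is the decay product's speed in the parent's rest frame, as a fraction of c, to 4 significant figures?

Inverse velocity addition: u' = (u − v)/(1 − uv/c²)
= (0.9840 − 0.338)/(1 − 0.9840×0.338) = 0.6460/0.667408 = 0.9679

u' ≈ 0.9679c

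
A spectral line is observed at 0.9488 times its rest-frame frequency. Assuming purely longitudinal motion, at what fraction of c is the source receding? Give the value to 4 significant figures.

β ≈ 0.05251

f_obs/f_src = √((1−β)/(1+β)) = 0.9488  ⇒  (1−β)/(1+β) = 0.900221
β = |1 − D²|/(1 + D²) = |1 − 0.900221|/(1 + 0.900221) = 0.05251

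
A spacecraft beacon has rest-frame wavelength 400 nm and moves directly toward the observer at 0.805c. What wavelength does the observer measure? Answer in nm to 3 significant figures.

Relativistic Doppler: λ_obs = λ_src √((1−β)/(1+β))
= 400 × √(0.19500/1.8050) = 400 × 0.32868 = 131 nm

λ_obs ≈ 131 nm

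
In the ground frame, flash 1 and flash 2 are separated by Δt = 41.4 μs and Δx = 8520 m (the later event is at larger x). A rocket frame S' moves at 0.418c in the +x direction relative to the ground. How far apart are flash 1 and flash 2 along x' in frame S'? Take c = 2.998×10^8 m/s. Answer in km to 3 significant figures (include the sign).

γ = 1/√(1 − 0.418²) = 1.1008
Δx' = γ(Δx − vΔt) = 1.1008 × (8520 m − 0.418×(2.998×10^8 m/s)×41.4×10^-6 s)
= 1.1008 × (3331.9 m) = 3.67 km

Δx' ≈ 3.67 km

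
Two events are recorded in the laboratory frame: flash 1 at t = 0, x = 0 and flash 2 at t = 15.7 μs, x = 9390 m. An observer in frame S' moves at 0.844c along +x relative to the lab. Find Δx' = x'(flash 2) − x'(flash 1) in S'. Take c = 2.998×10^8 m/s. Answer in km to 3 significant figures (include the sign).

Δx' ≈ 10.1 km

γ = 1/√(1 − 0.844²) = 1.8645
Δx' = γ(Δx − vΔt) = 1.8645 × (9390 m − 0.844×(2.998×10^8 m/s)×15.7×10^-6 s)
= 1.8645 × (5417.4 m) = 10.1 km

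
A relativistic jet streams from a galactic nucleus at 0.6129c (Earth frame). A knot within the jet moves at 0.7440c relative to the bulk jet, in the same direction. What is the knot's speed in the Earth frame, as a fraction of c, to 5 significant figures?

u ≈ 0.93194c

Relativistic velocity addition: u = (u' + v)/(1 + u'v/c²)
= (0.7440 + 0.6129)/(1 + 0.7440×0.6129) = 1.3569/1.455998 = 0.93194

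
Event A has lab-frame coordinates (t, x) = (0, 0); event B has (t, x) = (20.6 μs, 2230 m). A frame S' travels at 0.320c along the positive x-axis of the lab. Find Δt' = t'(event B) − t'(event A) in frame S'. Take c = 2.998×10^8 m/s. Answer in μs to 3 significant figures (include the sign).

Δt' ≈ 19.2 μs

γ = 1/√(1 − 0.320²) = 1.0555
Δt' = γ(Δt − vΔx/c²) = 1.0555 × (20.6 μs − 0.320×2230 m / (2.998×10^8 m/s))
= 1.0555 × (18.220 μs) = 19.2 μs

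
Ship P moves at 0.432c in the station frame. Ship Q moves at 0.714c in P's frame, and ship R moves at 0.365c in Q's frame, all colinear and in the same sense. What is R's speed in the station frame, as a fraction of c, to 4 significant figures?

u ≈ 0.9403c

Compose boost 2: (0.714 + 0.432)/(1 + 0.714×0.432) = 1.146/1.30845 = 0.875847
Compose boost 3: (0.365 + 0.875847)/(1 + 0.365×0.875847) = 1.24085/1.31968 = 0.9403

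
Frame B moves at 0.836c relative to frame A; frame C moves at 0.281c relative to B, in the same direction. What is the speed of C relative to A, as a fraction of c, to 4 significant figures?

u ≈ 0.9045c

Compose boost 2: (0.281 + 0.836)/(1 + 0.281×0.836) = 1.117/1.23492 = 0.9045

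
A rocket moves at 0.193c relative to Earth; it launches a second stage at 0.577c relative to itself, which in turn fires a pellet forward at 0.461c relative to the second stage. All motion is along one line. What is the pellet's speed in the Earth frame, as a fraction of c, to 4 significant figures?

u ≈ 0.8745c

Compose boost 2: (0.577 + 0.193)/(1 + 0.577×0.193) = 0.7700/1.11136 = 0.692844
Compose boost 3: (0.461 + 0.692844)/(1 + 0.461×0.692844) = 1.15384/1.31940 = 0.8745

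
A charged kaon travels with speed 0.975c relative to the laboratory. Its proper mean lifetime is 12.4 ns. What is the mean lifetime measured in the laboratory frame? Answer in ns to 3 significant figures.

γ = 1/√(1 − 0.975²) = 4.5004
Time dilation: Δt = γτ₀ = 4.5004 × 12.4 ns = 55.8 ns

Δt ≈ 55.8 ns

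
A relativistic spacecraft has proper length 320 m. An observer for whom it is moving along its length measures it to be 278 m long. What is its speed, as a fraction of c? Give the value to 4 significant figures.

β ≈ 0.4953

γ = L₀/L = 320/278 = 1.15108
β = √(1 − 1/γ²) = 0.4953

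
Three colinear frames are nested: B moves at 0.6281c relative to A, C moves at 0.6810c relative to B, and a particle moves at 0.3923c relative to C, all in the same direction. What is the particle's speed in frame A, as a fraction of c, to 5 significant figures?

u ≈ 0.96286c

Compose boost 2: (0.6810 + 0.6281)/(1 + 0.6810×0.6281) = 1.3091/1.427736 = 0.9169061
Compose boost 3: (0.3923 + 0.9169061)/(1 + 0.3923×0.9169061) = 1.309206/1.359702 = 0.96286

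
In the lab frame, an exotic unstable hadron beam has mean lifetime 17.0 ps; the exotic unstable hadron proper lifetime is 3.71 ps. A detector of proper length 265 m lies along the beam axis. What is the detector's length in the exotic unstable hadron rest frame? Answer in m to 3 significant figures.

L ≈ 57.8 m

Time dilation ⇒ γ = Δt/τ₀ = 17.0/3.71 = 4.5822
Length contraction: L = L₀/γ = 265/4.5822 = 57.8 m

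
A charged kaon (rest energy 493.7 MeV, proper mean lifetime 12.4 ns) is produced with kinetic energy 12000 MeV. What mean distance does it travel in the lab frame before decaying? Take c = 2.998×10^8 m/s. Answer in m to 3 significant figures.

γ = 1 + K/(m₀c²) = 1 + 12000/493.7 = 25.306
β = √(1 − 1/γ²) = 0.99922
Dilated lifetime: γτ₀ = 25.306 × 12.4 ns = 313.80 ns
d = βc·γτ₀ = 0.99922 × (2.998×10^8 m/s) × 3.1380×10^-7 s = 94.0 m

d ≈ 94.0 m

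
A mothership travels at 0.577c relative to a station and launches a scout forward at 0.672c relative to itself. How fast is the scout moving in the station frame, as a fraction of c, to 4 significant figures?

Compose boost 2: (0.672 + 0.577)/(1 + 0.672×0.577) = 1.249/1.38774 = 0.9000

u ≈ 0.9000c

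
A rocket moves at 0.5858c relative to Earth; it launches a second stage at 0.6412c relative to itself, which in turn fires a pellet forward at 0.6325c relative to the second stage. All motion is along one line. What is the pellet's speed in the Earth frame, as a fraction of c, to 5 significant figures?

u ≈ 0.97462c

Compose boost 2: (0.6412 + 0.5858)/(1 + 0.6412×0.5858) = 1.2270/1.375615 = 0.8919647
Compose boost 3: (0.6325 + 0.8919647)/(1 + 0.6325×0.8919647) = 1.524465/1.564168 = 0.97462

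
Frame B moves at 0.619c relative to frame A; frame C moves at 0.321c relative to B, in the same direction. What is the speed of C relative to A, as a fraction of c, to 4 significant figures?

u ≈ 0.7842c

Compose boost 2: (0.321 + 0.619)/(1 + 0.321×0.619) = 0.9400/1.19870 = 0.7842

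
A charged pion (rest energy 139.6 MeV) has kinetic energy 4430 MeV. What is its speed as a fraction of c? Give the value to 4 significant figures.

γ = 1 + K/(m₀c²) = 1 + 4430/139.6 = 32.7335
β = √(1 − 1/γ²) = 0.9995

β ≈ 0.9995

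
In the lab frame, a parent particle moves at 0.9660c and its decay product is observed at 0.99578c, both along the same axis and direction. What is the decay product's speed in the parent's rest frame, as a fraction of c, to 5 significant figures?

u' ≈ 0.78211c

Inverse velocity addition: u' = (u − v)/(1 − uv/c²)
= (0.99578 − 0.9660)/(1 − 0.99578×0.9660) = 0.029780/0.03807652 = 0.78211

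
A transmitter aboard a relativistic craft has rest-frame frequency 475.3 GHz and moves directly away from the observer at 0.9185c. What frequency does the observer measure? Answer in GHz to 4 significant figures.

Relativistic Doppler: f_obs = f_src √((1−β)/(1+β))
= 475.3 × √(0.0815000/1.91850) = 475.3 × 0.206109 = 97.96 GHz

f_obs ≈ 97.96 GHz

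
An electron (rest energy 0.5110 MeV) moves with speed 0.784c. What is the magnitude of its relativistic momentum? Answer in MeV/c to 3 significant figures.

γ = 1/√(1 − 0.784²) = 1.6109
p = γβm₀c = 1.6109 × 0.784 × 0.5110 MeV/c = 0.645 MeV/c

p ≈ 0.645 MeV/c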